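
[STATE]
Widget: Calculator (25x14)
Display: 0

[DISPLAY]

                        0
┌───┬───┬───┬───┐        
│ 7 │ 8 │ 9 │ ÷ │        
├───┼───┼───┼───┤        
│ 4 │ 5 │ 6 │ × │        
├───┼───┼───┼───┤        
│ 1 │ 2 │ 3 │ - │        
├───┼───┼───┼───┤        
│ 0 │ . │ = │ + │        
├───┼───┼───┼───┤        
│ C │ MC│ MR│ M+│        
└───┴───┴───┴───┘        
                         
                         


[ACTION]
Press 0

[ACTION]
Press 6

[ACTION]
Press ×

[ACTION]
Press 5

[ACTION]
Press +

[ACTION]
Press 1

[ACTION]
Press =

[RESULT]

                       31
┌───┬───┬───┬───┐        
│ 7 │ 8 │ 9 │ ÷ │        
├───┼───┼───┼───┤        
│ 4 │ 5 │ 6 │ × │        
├───┼───┼───┼───┤        
│ 1 │ 2 │ 3 │ - │        
├───┼───┼───┼───┤        
│ 0 │ . │ = │ + │        
├───┼───┼───┼───┤        
│ C │ MC│ MR│ M+│        
└───┴───┴───┴───┘        
                         
                         


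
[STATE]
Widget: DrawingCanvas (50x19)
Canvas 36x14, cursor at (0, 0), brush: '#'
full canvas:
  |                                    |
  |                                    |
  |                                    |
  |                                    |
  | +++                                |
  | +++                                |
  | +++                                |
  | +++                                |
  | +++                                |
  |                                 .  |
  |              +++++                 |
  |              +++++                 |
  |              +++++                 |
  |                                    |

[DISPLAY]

+                                                 
                                                  
                                                  
                                                  
 +++                                              
 +++                                              
 +++                                              
 +++                                              
 +++                                              
                                 .                
              +++++                               
              +++++                               
              +++++                               
                                                  
                                                  
                                                  
                                                  
                                                  
                                                  


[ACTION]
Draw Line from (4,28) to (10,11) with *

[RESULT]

+                                                 
                                                  
                                                  
                                                  
 +++                       **                     
 +++                    ***                       
 +++                 ***                          
 +++               **                             
 +++            ***                               
             ***                 .                
           ** +++++                               
              +++++                               
              +++++                               
                                                  
                                                  
                                                  
                                                  
                                                  
                                                  


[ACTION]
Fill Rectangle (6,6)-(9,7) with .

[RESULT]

+                                                 
                                                  
                                                  
                                                  
 +++                       **                     
 +++                    ***                       
 +++  ..             ***                          
 +++  ..           **                             
 +++  ..        ***                               
      ..     ***                 .                
           ** +++++                               
              +++++                               
              +++++                               
                                                  
                                                  
                                                  
                                                  
                                                  
                                                  


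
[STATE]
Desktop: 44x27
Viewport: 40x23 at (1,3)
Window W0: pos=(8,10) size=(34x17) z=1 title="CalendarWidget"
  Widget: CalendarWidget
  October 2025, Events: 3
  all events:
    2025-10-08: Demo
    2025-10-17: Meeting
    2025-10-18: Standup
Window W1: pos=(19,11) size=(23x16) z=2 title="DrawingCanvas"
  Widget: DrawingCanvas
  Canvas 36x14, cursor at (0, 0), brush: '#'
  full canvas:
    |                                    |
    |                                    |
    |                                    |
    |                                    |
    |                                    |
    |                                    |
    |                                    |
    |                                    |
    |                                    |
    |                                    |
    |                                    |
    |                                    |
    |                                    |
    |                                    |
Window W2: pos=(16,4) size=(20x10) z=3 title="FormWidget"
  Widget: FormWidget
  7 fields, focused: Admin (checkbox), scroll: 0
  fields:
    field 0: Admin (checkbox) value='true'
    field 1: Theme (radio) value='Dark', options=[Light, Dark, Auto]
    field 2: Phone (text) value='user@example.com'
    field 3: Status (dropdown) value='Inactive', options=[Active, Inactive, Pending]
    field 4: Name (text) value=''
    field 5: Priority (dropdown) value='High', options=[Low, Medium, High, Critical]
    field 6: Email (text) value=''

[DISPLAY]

                                        
               ┏━━━━━━━━━━━━━━━━━━┓     
               ┃ FormWidget       ┃     
               ┠──────────────────┨     
               ┃> Admin:      [x] ┃     
               ┃  Theme:      ( ) ┃     
               ┃  Phone:      [us]┃     
       ┏━━━━━━━┃  Status:     [I▼]┃━━━━━
       ┃ Calend┃  Name:       [  ]┃━━━━━
       ┠───────┃  Priority:   [H▼]┃     
       ┃       ┗━━━━━━━━━━━━━━━━━━┛─────
       ┃Mo Tu We T┃+                    
       ┃       1  ┃                     
       ┃ 6  7  8* ┃                     
       ┃13 14 15 1┃                     
       ┃20 21 22 2┃                     
       ┃27 28 29 3┃                     
       ┃          ┃                     
       ┃          ┃                     
       ┃          ┃                     
       ┃          ┃                     
       ┃          ┃                     
       ┃          ┃                     


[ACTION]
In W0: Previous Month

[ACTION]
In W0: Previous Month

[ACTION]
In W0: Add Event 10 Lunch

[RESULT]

                                        
               ┏━━━━━━━━━━━━━━━━━━┓     
               ┃ FormWidget       ┃     
               ┠──────────────────┨     
               ┃> Admin:      [x] ┃     
               ┃  Theme:      ( ) ┃     
               ┃  Phone:      [us]┃     
       ┏━━━━━━━┃  Status:     [I▼]┃━━━━━
       ┃ Calend┃  Name:       [  ]┃━━━━━
       ┠───────┃  Priority:   [H▼]┃     
       ┃       ┗━━━━━━━━━━━━━━━━━━┛─────
       ┃Mo Tu We T┃+                    
       ┃          ┃                     
       ┃ 4  5  6  ┃                     
       ┃11 12 13 1┃                     
       ┃18 19 20 2┃                     
       ┃25 26 27 2┃                     
       ┃          ┃                     
       ┃          ┃                     
       ┃          ┃                     
       ┃          ┃                     
       ┃          ┃                     
       ┃          ┃                     


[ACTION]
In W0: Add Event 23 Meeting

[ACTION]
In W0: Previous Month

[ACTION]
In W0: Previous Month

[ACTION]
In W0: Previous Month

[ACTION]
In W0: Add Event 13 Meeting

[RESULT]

                                        
               ┏━━━━━━━━━━━━━━━━━━┓     
               ┃ FormWidget       ┃     
               ┠──────────────────┨     
               ┃> Admin:      [x] ┃     
               ┃  Theme:      ( ) ┃     
               ┃  Phone:      [us]┃     
       ┏━━━━━━━┃  Status:     [I▼]┃━━━━━
       ┃ Calend┃  Name:       [  ]┃━━━━━
       ┠───────┃  Priority:   [H▼]┃     
       ┃       ┗━━━━━━━━━━━━━━━━━━┛─────
       ┃Mo Tu We T┃+                    
       ┃          ┃                     
       ┃ 5  6  7  ┃                     
       ┃12 13* 14 ┃                     
       ┃19 20 21 2┃                     
       ┃26 27 28 2┃                     
       ┃          ┃                     
       ┃          ┃                     
       ┃          ┃                     
       ┃          ┃                     
       ┃          ┃                     
       ┃          ┃                     


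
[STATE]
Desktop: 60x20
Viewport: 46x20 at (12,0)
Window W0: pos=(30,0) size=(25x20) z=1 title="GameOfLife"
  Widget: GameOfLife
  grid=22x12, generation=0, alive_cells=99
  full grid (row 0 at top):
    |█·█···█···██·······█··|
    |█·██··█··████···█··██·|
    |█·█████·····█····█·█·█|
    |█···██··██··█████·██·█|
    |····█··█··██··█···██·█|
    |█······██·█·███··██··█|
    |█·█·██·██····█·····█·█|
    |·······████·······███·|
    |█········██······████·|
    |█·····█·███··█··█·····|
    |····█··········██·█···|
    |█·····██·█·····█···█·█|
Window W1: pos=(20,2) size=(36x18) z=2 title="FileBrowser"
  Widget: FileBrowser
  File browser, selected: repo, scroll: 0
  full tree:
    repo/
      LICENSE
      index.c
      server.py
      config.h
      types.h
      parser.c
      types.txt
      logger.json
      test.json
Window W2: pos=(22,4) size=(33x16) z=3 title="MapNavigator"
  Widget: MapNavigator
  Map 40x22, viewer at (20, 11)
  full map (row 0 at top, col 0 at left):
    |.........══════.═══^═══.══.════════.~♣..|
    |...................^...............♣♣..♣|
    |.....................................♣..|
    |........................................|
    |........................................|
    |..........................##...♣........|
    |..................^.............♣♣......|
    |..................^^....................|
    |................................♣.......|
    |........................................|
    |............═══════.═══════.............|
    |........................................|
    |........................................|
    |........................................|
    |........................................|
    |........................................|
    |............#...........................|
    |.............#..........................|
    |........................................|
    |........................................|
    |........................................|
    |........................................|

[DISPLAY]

                  ┏━━━━━━━━━━━━━━━━━━━━━━━┓   
                  ┃ GameOfLife            ┃   
        ┏━━━━━━━━━━━━━━━━━━━━━━━━━━━━━━━━━━┓  
        ┃ FileBrowser                      ┃  
        ┠─┏━━━━━━━━━━━━━━━━━━━━━━━━━━━━━━━┓┨  
        ┃>┃ MapNavigator                  ┃┃  
        ┃ ┠───────────────────────────────┨┃  
        ┃ ┃.....................##...♣....┃┃  
        ┃ ┃.............^.............♣♣..┃┃  
        ┃ ┃.............^^................┃┃  
        ┃ ┃...........................♣...┃┃  
        ┃ ┃...............................┃┃  
        ┃ ┃.......═══════.═══════.........┃┃  
        ┃ ┃...............@...............┃┃  
        ┃ ┃...............................┃┃  
        ┃ ┃...............................┃┃  
        ┃ ┃...............................┃┃  
        ┃ ┃...............................┃┃  
        ┃ ┃.......#.......................┃┃  
        ┗━┗━━━━━━━━━━━━━━━━━━━━━━━━━━━━━━━┛┛  


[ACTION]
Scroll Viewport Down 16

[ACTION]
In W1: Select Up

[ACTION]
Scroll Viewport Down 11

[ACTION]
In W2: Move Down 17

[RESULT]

                  ┏━━━━━━━━━━━━━━━━━━━━━━━┓   
                  ┃ GameOfLife            ┃   
        ┏━━━━━━━━━━━━━━━━━━━━━━━━━━━━━━━━━━┓  
        ┃ FileBrowser                      ┃  
        ┠─┏━━━━━━━━━━━━━━━━━━━━━━━━━━━━━━━┓┨  
        ┃>┃ MapNavigator                  ┃┃  
        ┃ ┠───────────────────────────────┨┃  
        ┃ ┃...............................┃┃  
        ┃ ┃.......#.......................┃┃  
        ┃ ┃........#......................┃┃  
        ┃ ┃...............................┃┃  
        ┃ ┃...............................┃┃  
        ┃ ┃...............................┃┃  
        ┃ ┃...............@...............┃┃  
        ┃ ┃                               ┃┃  
        ┃ ┃                               ┃┃  
        ┃ ┃                               ┃┃  
        ┃ ┃                               ┃┃  
        ┃ ┃                               ┃┃  
        ┗━┗━━━━━━━━━━━━━━━━━━━━━━━━━━━━━━━┛┛  


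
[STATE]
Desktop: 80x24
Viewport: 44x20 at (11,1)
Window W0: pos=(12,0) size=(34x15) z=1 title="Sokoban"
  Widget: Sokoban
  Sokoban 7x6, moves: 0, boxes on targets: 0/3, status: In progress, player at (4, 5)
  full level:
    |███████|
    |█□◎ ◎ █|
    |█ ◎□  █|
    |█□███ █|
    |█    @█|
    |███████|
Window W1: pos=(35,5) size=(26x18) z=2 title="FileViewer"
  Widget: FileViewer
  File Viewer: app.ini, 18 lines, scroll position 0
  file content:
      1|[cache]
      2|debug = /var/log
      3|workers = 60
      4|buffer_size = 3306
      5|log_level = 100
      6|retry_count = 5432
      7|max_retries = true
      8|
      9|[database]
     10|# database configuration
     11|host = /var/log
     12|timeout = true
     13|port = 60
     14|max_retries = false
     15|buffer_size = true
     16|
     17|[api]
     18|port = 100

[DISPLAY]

 ┃ Sokoban                        ┃         
 ┠────────────────────────────────┨         
 ┃███████                         ┃         
 ┃█□◎ ◎ █                         ┃         
 ┃█ ◎□  █               ┏━━━━━━━━━━━━━━━━━━━
 ┃█□███ █               ┃ FileViewer        
 ┃█    @█               ┠───────────────────
 ┃███████               ┃[cache]            
 ┃Moves: 0  0/3         ┃debug = /var/log   
 ┃                      ┃workers = 60       
 ┃                      ┃buffer_size = 3306 
 ┃                      ┃log_level = 100    
 ┃                      ┃retry_count = 5432 
 ┗━━━━━━━━━━━━━━━━━━━━━━┃max_retries = true 
                        ┃                   
                        ┃[database]         
                        ┃# database configur
                        ┃host = /var/log    
                        ┃timeout = true     
                        ┃port = 60          


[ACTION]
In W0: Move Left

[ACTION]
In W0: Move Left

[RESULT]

 ┃ Sokoban                        ┃         
 ┠────────────────────────────────┨         
 ┃███████                         ┃         
 ┃█□◎ ◎ █                         ┃         
 ┃█ ◎□  █               ┏━━━━━━━━━━━━━━━━━━━
 ┃█□███ █               ┃ FileViewer        
 ┃█  @  █               ┠───────────────────
 ┃███████               ┃[cache]            
 ┃Moves: 2  0/3         ┃debug = /var/log   
 ┃                      ┃workers = 60       
 ┃                      ┃buffer_size = 3306 
 ┃                      ┃log_level = 100    
 ┃                      ┃retry_count = 5432 
 ┗━━━━━━━━━━━━━━━━━━━━━━┃max_retries = true 
                        ┃                   
                        ┃[database]         
                        ┃# database configur
                        ┃host = /var/log    
                        ┃timeout = true     
                        ┃port = 60          


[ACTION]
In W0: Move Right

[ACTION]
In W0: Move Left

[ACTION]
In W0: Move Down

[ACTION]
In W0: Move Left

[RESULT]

 ┃ Sokoban                        ┃         
 ┠────────────────────────────────┨         
 ┃███████                         ┃         
 ┃█□◎ ◎ █                         ┃         
 ┃█ ◎□  █               ┏━━━━━━━━━━━━━━━━━━━
 ┃█□███ █               ┃ FileViewer        
 ┃█ @   █               ┠───────────────────
 ┃███████               ┃[cache]            
 ┃Moves: 5  0/3         ┃debug = /var/log   
 ┃                      ┃workers = 60       
 ┃                      ┃buffer_size = 3306 
 ┃                      ┃log_level = 100    
 ┃                      ┃retry_count = 5432 
 ┗━━━━━━━━━━━━━━━━━━━━━━┃max_retries = true 
                        ┃                   
                        ┃[database]         
                        ┃# database configur
                        ┃host = /var/log    
                        ┃timeout = true     
                        ┃port = 60          


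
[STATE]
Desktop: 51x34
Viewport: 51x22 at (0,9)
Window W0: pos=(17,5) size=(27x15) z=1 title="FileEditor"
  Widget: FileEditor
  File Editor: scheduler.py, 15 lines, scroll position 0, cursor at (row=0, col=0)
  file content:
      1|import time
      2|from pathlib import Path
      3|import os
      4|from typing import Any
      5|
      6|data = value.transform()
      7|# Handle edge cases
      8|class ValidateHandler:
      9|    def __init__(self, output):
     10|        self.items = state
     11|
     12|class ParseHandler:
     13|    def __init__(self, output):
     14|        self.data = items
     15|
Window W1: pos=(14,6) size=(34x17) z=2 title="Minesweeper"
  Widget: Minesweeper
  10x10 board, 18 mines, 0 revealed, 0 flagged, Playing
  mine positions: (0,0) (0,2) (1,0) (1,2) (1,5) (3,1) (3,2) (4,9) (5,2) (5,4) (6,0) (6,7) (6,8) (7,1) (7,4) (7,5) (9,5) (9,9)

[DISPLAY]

              ┃■■■■■■■■■■                      ┃   
              ┃■■■■■■■■■■                      ┃   
              ┃■■■■■■■■■■                      ┃   
              ┃■■■■■■■■■■                      ┃   
              ┃■■■■■■■■■■                      ┃   
              ┃■■■■■■■■■■                      ┃   
              ┃■■■■■■■■■■                      ┃   
              ┃■■■■■■■■■■                      ┃   
              ┃■■■■■■■■■■                      ┃   
              ┃■■■■■■■■■■                      ┃   
              ┃                                ┃   
              ┃                                ┃   
              ┃                                ┃   
              ┗━━━━━━━━━━━━━━━━━━━━━━━━━━━━━━━━┛   
                                                   
                                                   
                                                   
                                                   
                                                   
                                                   
                                                   
                                                   


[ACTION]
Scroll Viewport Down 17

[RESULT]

              ┃■■■■■■■■■■                      ┃   
              ┃■■■■■■■■■■                      ┃   
              ┃■■■■■■■■■■                      ┃   
              ┃■■■■■■■■■■                      ┃   
              ┃■■■■■■■■■■                      ┃   
              ┃■■■■■■■■■■                      ┃   
              ┃■■■■■■■■■■                      ┃   
              ┃                                ┃   
              ┃                                ┃   
              ┃                                ┃   
              ┗━━━━━━━━━━━━━━━━━━━━━━━━━━━━━━━━┛   
                                                   
                                                   
                                                   
                                                   
                                                   
                                                   
                                                   
                                                   
                                                   
                                                   
                                                   


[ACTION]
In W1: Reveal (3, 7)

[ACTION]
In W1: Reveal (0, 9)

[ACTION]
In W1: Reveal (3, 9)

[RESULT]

              ┃■■■1    11                      ┃   
              ┃■■■311  1■                      ┃   
              ┃■■■■■1123■                      ┃   
              ┃■■■■■■■■■■                      ┃   
              ┃■■■■■■■■■■                      ┃   
              ┃■■■■■■■■■■                      ┃   
              ┃■■■■■■■■■■                      ┃   
              ┃                                ┃   
              ┃                                ┃   
              ┃                                ┃   
              ┗━━━━━━━━━━━━━━━━━━━━━━━━━━━━━━━━┛   
                                                   
                                                   
                                                   
                                                   
                                                   
                                                   
                                                   
                                                   
                                                   
                                                   
                                                   


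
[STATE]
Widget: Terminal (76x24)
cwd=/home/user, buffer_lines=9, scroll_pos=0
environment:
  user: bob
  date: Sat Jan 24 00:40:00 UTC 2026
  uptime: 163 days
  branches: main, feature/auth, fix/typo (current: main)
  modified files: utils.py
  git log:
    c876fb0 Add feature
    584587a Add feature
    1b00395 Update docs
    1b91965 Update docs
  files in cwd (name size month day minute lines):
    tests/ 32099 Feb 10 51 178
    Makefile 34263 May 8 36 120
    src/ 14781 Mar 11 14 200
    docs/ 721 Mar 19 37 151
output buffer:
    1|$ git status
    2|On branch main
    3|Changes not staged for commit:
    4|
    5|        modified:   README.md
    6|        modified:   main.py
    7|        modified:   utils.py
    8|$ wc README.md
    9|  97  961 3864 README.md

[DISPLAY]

$ git status                                                                
On branch main                                                              
Changes not staged for commit:                                              
                                                                            
        modified:   README.md                                               
        modified:   main.py                                                 
        modified:   utils.py                                                
$ wc README.md                                                              
  97  961 3864 README.md                                                    
$ █                                                                         
                                                                            
                                                                            
                                                                            
                                                                            
                                                                            
                                                                            
                                                                            
                                                                            
                                                                            
                                                                            
                                                                            
                                                                            
                                                                            
                                                                            


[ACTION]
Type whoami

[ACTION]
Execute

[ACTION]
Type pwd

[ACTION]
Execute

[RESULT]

$ git status                                                                
On branch main                                                              
Changes not staged for commit:                                              
                                                                            
        modified:   README.md                                               
        modified:   main.py                                                 
        modified:   utils.py                                                
$ wc README.md                                                              
  97  961 3864 README.md                                                    
$ whoami                                                                    
bob                                                                         
$ pwd                                                                       
/home/user                                                                  
$ █                                                                         
                                                                            
                                                                            
                                                                            
                                                                            
                                                                            
                                                                            
                                                                            
                                                                            
                                                                            
                                                                            


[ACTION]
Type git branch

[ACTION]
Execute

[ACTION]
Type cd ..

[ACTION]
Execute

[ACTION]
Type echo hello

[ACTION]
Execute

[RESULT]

$ git status                                                                
On branch main                                                              
Changes not staged for commit:                                              
                                                                            
        modified:   README.md                                               
        modified:   main.py                                                 
        modified:   utils.py                                                
$ wc README.md                                                              
  97  961 3864 README.md                                                    
$ whoami                                                                    
bob                                                                         
$ pwd                                                                       
/home/user                                                                  
$ git branch                                                                
* main                                                                      
  feature/auth                                                              
  fix/typo                                                                  
$ cd ..                                                                     
                                                                            
$ echo hello                                                                
hello                                                                       
$ █                                                                         
                                                                            
                                                                            


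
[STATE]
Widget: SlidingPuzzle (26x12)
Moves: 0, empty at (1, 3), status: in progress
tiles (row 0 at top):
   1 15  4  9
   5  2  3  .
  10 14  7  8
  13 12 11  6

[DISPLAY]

┌────┬────┬────┬────┐     
│  1 │ 15 │  4 │  9 │     
├────┼────┼────┼────┤     
│  5 │  2 │  3 │    │     
├────┼────┼────┼────┤     
│ 10 │ 14 │  7 │  8 │     
├────┼────┼────┼────┤     
│ 13 │ 12 │ 11 │  6 │     
└────┴────┴────┴────┘     
Moves: 0                  
                          
                          


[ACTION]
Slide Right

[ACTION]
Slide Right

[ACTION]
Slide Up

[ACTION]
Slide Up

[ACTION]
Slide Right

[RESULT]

┌────┬────┬────┬────┐     
│  1 │ 15 │  4 │  9 │     
├────┼────┼────┼────┤     
│  5 │ 14 │  2 │  3 │     
├────┼────┼────┼────┤     
│ 10 │ 12 │  7 │  8 │     
├────┼────┼────┼────┤     
│    │ 13 │ 11 │  6 │     
└────┴────┴────┴────┘     
Moves: 5                  
                          
                          


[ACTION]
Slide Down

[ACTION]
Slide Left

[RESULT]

┌────┬────┬────┬────┐     
│  1 │ 15 │  4 │  9 │     
├────┼────┼────┼────┤     
│  5 │ 14 │  2 │  3 │     
├────┼────┼────┼────┤     
│ 12 │    │  7 │  8 │     
├────┼────┼────┼────┤     
│ 10 │ 13 │ 11 │  6 │     
└────┴────┴────┴────┘     
Moves: 7                  
                          
                          


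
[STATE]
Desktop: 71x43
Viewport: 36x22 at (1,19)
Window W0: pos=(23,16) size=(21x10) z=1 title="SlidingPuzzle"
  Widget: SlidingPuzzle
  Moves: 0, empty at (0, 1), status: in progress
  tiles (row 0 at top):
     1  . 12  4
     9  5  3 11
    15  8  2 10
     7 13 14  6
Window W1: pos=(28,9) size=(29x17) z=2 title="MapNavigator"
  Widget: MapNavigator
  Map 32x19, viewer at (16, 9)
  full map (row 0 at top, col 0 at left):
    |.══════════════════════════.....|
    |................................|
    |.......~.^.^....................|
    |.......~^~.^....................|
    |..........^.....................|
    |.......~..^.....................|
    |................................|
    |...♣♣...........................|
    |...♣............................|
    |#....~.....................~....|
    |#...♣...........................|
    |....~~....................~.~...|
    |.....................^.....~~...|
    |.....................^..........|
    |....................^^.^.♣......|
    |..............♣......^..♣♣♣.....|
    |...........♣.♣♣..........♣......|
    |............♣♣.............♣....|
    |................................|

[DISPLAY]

                      ┃┌───┃.♣......
                      ┃│  1┃.~~.....
                      ┃├───┃........
                      ┃│  9┃........
                      ┃├───┃........
                      ┃│ 15┃........
                      ┗━━━━┗━━━━━━━━
                                    
                                    
                                    
                                    
                                    
                                    
                                    
                                    
                                    
                                    
                                    
                                    
                                    
                                    
                                    


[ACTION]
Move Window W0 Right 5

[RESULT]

                           ┃.♣......
                           ┃.~~.....
                           ┃........
                           ┃........
                           ┃........
                           ┃........
                           ┗━━━━━━━━
                                    
                                    
                                    
                                    
                                    
                                    
                                    
                                    
                                    
                                    
                                    
                                    
                                    
                                    
                                    


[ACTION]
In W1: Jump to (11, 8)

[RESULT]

                           ┃  #....~
                           ┃  #...♣.
                           ┃  ....~~
                           ┃  ......
                           ┃  ......
                           ┃  ......
                           ┗━━━━━━━━
                                    
                                    
                                    
                                    
                                    
                                    
                                    
                                    
                                    
                                    
                                    
                                    
                                    
                                    
                                    


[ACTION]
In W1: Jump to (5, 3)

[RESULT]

                           ┃        
                           ┃        
                           ┃        
                           ┃        
                           ┃        
                           ┃        
                           ┗━━━━━━━━
                                    
                                    
                                    
                                    
                                    
                                    
                                    
                                    
                                    
                                    
                                    
                                    
                                    
                                    
                                    


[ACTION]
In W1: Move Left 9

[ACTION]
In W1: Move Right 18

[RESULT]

                           ┃.....^..
                           ┃..~..^..
                           ┃........
                           ┃........
                           ┃........
                           ┃~.......
                           ┗━━━━━━━━
                                    
                                    
                                    
                                    
                                    
                                    
                                    
                                    
                                    
                                    
                                    
                                    
                                    
                                    
                                    


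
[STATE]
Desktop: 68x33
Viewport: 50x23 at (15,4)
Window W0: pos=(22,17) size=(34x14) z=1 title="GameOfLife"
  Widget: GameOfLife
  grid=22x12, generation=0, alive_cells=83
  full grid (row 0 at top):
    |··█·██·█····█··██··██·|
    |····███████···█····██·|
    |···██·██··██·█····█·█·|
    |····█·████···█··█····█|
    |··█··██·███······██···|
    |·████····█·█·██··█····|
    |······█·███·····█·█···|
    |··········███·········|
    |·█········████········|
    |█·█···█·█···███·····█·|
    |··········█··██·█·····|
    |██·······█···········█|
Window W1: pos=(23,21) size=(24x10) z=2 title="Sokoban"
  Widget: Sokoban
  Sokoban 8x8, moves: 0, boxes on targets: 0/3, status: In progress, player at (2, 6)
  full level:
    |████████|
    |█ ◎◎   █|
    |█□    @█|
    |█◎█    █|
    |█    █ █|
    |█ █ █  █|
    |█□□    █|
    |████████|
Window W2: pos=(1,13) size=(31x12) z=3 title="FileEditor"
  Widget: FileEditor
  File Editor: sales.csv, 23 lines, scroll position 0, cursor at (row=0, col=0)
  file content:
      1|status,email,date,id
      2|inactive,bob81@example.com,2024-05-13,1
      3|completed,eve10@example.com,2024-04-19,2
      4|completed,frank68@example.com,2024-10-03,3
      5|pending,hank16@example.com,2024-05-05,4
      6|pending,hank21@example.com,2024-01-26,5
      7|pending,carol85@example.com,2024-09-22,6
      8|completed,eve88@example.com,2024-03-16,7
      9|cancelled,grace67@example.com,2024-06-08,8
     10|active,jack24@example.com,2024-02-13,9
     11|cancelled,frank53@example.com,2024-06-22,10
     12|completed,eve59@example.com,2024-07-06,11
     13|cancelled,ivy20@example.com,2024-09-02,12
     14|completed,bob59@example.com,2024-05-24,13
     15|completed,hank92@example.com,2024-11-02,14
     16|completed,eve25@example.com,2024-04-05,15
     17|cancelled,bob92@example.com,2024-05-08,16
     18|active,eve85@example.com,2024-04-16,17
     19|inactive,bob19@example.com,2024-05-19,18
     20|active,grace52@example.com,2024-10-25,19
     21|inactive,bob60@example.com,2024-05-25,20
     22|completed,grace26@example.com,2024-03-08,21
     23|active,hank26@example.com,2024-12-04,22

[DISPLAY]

                                                  
                                                  
                                                  
                                                  
                                                  
                                                  
                                                  
                                                  
                                                  
━━━━━━━━━━━━━━━━┓                                 
                ┃                                 
────────────────┨                                 
date,id        ▲┃                                 
1@example.com,2█┃━━━━━━━━━━━━━━━━━━━━━━━┓         
10@example.com,░┃fe                     ┃         
nk68@example.co░┃───────────────────────┨         
6@example.com,2░┃                       ┃         
1@example.com,2░┃━━━━━━━━━━━━━━┓        ┃         
85@example.com,░┃              ┃        ┃         
88@example.com,▼┃──────────────┨        ┃         
━━━━━━━━━━━━━━━━┛              ┃        ┃         
       ┃┃█ ◎◎   █              ┃        ┃         
       ┃┃█□    @█              ┃        ┃         


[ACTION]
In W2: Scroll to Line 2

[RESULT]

                                                  
                                                  
                                                  
                                                  
                                                  
                                                  
                                                  
                                                  
                                                  
━━━━━━━━━━━━━━━━┓                                 
                ┃                                 
────────────────┨                                 
1@example.com,2▲┃                                 
10@example.com,█┃━━━━━━━━━━━━━━━━━━━━━━━┓         
nk68@example.co░┃fe                     ┃         
6@example.com,2░┃───────────────────────┨         
1@example.com,2░┃                       ┃         
85@example.com,░┃━━━━━━━━━━━━━━┓        ┃         
88@example.com,░┃              ┃        ┃         
ce67@example.co▼┃──────────────┨        ┃         
━━━━━━━━━━━━━━━━┛              ┃        ┃         
       ┃┃█ ◎◎   █              ┃        ┃         
       ┃┃█□    @█              ┃        ┃         


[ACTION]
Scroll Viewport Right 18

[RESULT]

                                                  
                                                  
                                                  
                                                  
                                                  
                                                  
                                                  
                                                  
                                                  
━━━━━━━━━━━━━┓                                    
             ┃                                    
─────────────┨                                    
xample.com,2▲┃                                    
example.com,█┃━━━━━━━━━━━━━━━━━━━━━━━┓            
8@example.co░┃fe                     ┃            
xample.com,2░┃───────────────────────┨            
xample.com,2░┃                       ┃            
example.com,░┃━━━━━━━━━━━━━━┓        ┃            
example.com,░┃              ┃        ┃            
7@example.co▼┃──────────────┨        ┃            
━━━━━━━━━━━━━┛              ┃        ┃            
    ┃┃█ ◎◎   █              ┃        ┃            
    ┃┃█□    @█              ┃        ┃            
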